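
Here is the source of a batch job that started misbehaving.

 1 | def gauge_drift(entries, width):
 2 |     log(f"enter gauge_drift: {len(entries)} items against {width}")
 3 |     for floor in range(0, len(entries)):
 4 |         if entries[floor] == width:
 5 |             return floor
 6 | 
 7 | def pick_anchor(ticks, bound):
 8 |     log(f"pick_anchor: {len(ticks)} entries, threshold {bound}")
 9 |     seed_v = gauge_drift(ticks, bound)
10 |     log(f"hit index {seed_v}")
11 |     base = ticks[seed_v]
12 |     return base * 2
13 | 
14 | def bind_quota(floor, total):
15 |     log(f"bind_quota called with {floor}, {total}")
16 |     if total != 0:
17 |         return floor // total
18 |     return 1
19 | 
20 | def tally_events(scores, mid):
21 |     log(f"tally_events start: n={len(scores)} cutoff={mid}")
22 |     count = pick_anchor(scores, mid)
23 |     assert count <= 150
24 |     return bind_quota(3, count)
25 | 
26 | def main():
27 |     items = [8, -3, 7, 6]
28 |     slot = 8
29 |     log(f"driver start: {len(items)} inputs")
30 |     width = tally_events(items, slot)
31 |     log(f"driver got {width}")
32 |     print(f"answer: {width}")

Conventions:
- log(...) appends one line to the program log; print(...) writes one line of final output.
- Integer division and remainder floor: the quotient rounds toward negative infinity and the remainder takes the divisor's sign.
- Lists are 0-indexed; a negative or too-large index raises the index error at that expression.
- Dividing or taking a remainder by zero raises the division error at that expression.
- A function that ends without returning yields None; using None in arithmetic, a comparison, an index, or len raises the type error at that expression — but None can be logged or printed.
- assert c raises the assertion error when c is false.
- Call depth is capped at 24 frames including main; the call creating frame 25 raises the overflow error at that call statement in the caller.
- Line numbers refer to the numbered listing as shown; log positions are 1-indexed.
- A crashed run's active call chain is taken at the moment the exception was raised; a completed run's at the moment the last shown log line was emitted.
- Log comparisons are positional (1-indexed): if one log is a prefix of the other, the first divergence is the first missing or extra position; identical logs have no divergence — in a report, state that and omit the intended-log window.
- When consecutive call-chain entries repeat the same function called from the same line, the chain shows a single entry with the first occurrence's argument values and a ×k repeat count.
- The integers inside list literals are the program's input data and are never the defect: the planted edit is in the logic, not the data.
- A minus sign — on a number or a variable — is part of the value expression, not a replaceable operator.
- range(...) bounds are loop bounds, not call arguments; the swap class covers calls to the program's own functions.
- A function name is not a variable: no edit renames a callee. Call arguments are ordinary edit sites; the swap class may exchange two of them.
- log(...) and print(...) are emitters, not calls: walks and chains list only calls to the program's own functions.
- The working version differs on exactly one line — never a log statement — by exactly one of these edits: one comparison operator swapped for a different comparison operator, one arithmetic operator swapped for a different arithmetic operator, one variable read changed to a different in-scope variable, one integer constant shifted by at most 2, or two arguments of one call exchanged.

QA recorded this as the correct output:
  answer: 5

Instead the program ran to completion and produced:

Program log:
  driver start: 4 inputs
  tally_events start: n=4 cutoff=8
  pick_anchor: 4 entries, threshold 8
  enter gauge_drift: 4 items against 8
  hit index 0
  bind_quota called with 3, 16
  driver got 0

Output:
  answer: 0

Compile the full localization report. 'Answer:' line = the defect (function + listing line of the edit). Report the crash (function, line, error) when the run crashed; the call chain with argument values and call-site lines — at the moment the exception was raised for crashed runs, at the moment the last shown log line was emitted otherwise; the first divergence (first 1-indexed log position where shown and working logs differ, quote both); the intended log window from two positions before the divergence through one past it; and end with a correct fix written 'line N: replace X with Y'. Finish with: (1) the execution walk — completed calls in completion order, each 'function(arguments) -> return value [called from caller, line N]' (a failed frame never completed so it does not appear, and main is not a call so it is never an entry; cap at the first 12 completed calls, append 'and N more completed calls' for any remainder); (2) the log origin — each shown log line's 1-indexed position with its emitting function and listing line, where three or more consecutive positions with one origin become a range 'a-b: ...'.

Answer: the defect is in tally_events at line 24.
Core observation: Log line 6 is where behavior first shows: 'bind_quota called with 3, 16' appears instead of 'bind_quota called with 16, 3'.
Call chain: main.
First divergence: position 6 — shown 'bind_quota called with 3, 16', intended 'bind_quota called with 16, 3'.
Intended log window:
  4: enter gauge_drift: 4 items against 8
  5: hit index 0
  6: bind_quota called with 16, 3
  7: driver got 5
Execution walk:
  gauge_drift([8, -3, 7, 6], 8) -> 0  [called from pick_anchor, line 9]
  pick_anchor([8, -3, 7, 6], 8) -> 16  [called from tally_events, line 22]
  bind_quota(3, 16) -> 0  [called from tally_events, line 24]
  tally_events([8, -3, 7, 6], 8) -> 0  [called from main, line 30]
Origin of each log line:
  1: logged in main at line 29
  2: logged in tally_events at line 21
  3: logged in pick_anchor at line 8
  4: logged in gauge_drift at line 2
  5: logged in pick_anchor at line 10
  6: logged in bind_quota at line 15
  7: logged in main at line 31
A correct fix: line 24: replace `bind_quota(3, count)` with `bind_quota(count, 3)`.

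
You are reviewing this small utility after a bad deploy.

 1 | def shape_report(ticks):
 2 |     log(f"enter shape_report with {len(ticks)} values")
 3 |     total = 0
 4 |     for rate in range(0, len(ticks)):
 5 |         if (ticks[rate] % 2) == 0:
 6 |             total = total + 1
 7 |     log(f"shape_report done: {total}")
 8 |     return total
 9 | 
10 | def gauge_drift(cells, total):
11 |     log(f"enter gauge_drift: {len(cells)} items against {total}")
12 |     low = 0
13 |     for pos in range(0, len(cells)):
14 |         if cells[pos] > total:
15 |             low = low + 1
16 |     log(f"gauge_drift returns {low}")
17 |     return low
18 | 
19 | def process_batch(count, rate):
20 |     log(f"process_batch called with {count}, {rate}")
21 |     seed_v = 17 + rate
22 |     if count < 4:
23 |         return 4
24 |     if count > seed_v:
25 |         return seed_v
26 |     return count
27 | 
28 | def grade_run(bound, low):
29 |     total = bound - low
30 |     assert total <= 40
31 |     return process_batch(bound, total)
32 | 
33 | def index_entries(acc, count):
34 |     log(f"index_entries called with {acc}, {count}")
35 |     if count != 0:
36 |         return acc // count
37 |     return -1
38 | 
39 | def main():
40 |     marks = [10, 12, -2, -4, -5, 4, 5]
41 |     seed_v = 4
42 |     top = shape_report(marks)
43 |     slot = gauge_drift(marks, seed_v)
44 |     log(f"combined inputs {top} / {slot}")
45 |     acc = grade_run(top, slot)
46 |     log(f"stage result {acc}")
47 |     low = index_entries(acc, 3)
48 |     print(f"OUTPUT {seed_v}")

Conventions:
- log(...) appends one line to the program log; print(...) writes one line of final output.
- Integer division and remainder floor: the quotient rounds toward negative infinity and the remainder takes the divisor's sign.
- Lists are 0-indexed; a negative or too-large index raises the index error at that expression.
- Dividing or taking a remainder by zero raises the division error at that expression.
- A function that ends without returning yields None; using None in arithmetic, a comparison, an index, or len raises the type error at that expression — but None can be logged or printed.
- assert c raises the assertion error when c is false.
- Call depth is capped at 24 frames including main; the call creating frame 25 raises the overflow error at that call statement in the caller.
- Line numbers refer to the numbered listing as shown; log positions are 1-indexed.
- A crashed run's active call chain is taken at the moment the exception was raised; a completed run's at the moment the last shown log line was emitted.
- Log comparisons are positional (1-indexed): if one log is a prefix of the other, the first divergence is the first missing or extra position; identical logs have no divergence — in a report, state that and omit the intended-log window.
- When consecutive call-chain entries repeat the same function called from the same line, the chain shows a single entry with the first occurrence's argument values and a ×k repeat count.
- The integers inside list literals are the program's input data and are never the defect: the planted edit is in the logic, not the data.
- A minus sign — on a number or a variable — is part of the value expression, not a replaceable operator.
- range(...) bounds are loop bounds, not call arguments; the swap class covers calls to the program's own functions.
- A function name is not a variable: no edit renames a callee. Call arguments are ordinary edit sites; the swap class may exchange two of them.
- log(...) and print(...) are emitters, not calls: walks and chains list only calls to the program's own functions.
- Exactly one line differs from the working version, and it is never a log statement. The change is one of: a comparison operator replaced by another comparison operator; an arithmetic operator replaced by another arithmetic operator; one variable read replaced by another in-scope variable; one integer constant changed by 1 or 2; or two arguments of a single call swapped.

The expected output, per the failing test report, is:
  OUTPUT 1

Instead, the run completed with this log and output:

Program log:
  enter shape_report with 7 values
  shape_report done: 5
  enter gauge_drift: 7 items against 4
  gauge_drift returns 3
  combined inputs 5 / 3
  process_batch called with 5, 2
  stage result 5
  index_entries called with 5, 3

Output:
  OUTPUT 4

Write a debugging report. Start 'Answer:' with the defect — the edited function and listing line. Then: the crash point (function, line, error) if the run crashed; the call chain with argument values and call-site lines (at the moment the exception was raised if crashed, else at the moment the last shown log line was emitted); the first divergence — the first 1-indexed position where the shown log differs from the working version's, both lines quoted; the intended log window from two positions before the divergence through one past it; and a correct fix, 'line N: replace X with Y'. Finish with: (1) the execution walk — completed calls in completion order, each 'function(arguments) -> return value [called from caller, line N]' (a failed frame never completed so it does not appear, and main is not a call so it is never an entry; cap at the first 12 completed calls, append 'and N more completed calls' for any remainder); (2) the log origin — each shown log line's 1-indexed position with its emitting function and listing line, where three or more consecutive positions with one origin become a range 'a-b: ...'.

Answer: the defect is in main at line 48.
Key fact: The logs agree in full; only the final output differs.
Call chain: main -> index_entries(5, 3) (called at line 47).
First divergence: none; the two logs match at every position.
Execution walk:
  shape_report([10, 12, -2, -4, -5, 4, 5]) -> 5  [called from main, line 42]
  gauge_drift([10, 12, -2, -4, -5, 4, 5], 4) -> 3  [called from main, line 43]
  process_batch(5, 2) -> 5  [called from grade_run, line 31]
  grade_run(5, 3) -> 5  [called from main, line 45]
  index_entries(5, 3) -> 1  [called from main, line 47]
Log origins:
  1 — shape_report, line 2
  2 — shape_report, line 7
  3 — gauge_drift, line 11
  4 — gauge_drift, line 16
  5 — main, line 44
  6 — process_batch, line 20
  7 — main, line 46
  8 — index_entries, line 34
A correct fix: line 48: replace `seed_v` with `low`.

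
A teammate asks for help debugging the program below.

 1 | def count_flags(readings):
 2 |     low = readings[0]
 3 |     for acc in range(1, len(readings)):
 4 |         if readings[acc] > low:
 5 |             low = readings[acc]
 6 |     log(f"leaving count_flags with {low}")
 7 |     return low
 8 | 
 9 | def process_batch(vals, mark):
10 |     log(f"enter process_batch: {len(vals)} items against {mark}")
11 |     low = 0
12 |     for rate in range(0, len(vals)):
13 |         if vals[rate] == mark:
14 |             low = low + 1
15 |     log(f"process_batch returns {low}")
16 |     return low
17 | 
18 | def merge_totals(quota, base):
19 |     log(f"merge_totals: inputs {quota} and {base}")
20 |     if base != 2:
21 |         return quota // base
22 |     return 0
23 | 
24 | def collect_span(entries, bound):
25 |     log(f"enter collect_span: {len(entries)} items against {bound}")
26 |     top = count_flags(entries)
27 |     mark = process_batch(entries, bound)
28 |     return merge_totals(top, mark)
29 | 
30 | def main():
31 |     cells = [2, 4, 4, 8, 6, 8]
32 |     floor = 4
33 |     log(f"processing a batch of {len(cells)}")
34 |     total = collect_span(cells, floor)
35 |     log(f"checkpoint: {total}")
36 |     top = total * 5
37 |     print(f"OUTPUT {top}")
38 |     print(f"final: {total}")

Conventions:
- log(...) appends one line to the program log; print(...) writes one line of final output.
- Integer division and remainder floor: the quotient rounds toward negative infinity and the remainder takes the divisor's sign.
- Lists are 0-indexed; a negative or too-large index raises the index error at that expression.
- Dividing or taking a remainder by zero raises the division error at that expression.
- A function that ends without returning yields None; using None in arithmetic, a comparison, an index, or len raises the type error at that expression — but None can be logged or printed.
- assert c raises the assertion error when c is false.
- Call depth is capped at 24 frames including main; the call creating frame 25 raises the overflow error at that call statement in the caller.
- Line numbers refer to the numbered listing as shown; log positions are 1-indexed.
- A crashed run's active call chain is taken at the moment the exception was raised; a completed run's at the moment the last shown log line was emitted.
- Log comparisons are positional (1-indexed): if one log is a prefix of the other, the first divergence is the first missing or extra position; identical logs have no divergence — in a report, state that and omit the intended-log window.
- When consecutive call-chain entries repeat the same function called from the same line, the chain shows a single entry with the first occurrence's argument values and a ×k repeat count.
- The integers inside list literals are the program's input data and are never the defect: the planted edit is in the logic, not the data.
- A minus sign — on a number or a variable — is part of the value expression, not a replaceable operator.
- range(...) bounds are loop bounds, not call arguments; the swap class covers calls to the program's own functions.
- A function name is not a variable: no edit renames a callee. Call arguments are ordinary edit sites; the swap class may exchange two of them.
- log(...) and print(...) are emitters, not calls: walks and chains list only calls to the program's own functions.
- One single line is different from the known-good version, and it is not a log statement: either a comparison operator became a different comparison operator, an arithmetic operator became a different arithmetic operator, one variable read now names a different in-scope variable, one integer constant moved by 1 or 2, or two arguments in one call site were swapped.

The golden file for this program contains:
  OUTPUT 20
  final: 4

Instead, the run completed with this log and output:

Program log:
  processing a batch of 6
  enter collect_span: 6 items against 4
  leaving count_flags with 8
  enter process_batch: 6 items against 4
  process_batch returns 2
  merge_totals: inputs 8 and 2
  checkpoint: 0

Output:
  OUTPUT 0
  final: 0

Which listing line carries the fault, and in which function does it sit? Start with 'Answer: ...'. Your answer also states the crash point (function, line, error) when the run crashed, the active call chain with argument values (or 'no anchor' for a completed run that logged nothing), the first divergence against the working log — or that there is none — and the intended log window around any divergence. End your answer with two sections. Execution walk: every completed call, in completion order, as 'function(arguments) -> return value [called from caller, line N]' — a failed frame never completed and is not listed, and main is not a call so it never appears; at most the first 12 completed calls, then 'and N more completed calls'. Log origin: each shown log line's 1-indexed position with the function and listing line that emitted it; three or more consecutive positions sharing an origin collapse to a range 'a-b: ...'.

Answer: the defect is in merge_totals at line 20.
Key fact: At log position 7 the runs split — shown 'checkpoint: 0', but the working version logs 'checkpoint: 4'.
Call chain: main.
First divergence: position 7 — the shown line 'checkpoint: 0' should read 'checkpoint: 4'.
Intended log window:
  5: process_batch returns 2
  6: merge_totals: inputs 8 and 2
  7: checkpoint: 4
Execution walk:
  count_flags([2, 4, 4, 8, 6, 8]) -> 8  [called from collect_span, line 26]
  process_batch([2, 4, 4, 8, 6, 8], 4) -> 2  [called from collect_span, line 27]
  merge_totals(8, 2) -> 0  [called from collect_span, line 28]
  collect_span([2, 4, 4, 8, 6, 8], 4) -> 0  [called from main, line 34]
Log origin:
  1: from main, line 33
  2: from collect_span, line 25
  3: from count_flags, line 6
  4: from process_batch, line 10
  5: from process_batch, line 15
  6: from merge_totals, line 19
  7: from main, line 35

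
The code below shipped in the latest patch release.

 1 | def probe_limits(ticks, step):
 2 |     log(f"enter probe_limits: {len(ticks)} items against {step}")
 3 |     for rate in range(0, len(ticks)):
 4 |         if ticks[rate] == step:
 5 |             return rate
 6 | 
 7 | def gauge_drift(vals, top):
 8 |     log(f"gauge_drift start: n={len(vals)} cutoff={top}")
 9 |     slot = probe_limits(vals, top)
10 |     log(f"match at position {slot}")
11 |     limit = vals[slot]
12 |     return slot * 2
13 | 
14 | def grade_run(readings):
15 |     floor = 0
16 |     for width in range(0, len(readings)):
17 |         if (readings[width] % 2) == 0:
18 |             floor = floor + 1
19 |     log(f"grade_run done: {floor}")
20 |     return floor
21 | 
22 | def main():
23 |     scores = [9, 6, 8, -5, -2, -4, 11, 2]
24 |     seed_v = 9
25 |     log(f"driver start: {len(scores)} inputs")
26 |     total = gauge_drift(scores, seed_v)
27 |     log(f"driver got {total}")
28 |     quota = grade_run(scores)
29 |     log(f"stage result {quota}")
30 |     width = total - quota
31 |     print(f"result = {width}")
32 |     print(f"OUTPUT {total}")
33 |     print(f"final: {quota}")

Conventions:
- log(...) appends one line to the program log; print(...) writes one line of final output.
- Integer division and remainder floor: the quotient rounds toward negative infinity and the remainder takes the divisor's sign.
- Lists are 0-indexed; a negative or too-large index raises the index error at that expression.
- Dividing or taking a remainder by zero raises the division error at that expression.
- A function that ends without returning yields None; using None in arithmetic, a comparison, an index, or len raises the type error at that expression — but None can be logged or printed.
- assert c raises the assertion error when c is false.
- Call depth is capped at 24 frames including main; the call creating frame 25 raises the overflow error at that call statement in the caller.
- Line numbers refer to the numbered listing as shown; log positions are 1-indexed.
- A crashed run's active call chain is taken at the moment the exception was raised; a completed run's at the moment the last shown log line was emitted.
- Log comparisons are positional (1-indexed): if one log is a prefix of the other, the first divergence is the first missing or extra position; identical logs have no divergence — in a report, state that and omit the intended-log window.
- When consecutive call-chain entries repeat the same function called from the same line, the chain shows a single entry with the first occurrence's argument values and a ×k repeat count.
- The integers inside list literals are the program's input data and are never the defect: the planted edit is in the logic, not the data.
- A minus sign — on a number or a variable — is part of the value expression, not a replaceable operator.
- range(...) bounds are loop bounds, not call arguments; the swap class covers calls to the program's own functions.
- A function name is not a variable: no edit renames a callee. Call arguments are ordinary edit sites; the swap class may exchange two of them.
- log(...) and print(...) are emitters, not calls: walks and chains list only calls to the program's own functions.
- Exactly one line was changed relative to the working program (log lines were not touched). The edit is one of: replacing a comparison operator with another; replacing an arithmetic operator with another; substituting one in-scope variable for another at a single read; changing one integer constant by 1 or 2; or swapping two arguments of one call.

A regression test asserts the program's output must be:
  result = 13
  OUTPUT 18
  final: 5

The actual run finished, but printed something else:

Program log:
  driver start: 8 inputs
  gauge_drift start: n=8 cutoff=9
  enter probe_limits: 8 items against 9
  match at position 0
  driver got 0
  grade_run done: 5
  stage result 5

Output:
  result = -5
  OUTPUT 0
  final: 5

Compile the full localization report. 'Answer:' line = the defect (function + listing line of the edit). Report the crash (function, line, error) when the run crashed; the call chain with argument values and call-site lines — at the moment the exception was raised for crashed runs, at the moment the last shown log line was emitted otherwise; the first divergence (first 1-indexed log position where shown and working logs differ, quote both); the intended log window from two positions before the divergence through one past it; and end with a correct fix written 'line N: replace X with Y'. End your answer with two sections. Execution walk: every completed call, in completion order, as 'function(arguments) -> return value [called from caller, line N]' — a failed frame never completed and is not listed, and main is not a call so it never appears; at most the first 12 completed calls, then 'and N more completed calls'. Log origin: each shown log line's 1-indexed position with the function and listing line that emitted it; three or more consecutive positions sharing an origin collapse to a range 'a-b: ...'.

Answer: the defect is in gauge_drift at line 12.
Core observation: Log line 5 is where behavior first shows: 'driver got 0' appears instead of 'driver got 18'.
Call chain: main.
First divergence: at position 5 the run shows 'driver got 0' where the working version logs 'driver got 18'.
Intended log window:
  3: enter probe_limits: 8 items against 9
  4: match at position 0
  5: driver got 18
  6: grade_run done: 5
Execution walk:
  probe_limits([9, 6, 8, -5, -2, -4, 11, 2], 9) -> 0  [called from gauge_drift, line 9]
  gauge_drift([9, 6, 8, -5, -2, -4, 11, 2], 9) -> 0  [called from main, line 26]
  grade_run([9, 6, 8, -5, -2, -4, 11, 2]) -> 5  [called from main, line 28]
Origin of each log line:
  1: emitted by main (line 25)
  2: emitted by gauge_drift (line 8)
  3: emitted by probe_limits (line 2)
  4: emitted by gauge_drift (line 10)
  5: emitted by main (line 27)
  6: emitted by grade_run (line 19)
  7: emitted by main (line 29)
A correct fix: line 12: replace `slot` with `limit`.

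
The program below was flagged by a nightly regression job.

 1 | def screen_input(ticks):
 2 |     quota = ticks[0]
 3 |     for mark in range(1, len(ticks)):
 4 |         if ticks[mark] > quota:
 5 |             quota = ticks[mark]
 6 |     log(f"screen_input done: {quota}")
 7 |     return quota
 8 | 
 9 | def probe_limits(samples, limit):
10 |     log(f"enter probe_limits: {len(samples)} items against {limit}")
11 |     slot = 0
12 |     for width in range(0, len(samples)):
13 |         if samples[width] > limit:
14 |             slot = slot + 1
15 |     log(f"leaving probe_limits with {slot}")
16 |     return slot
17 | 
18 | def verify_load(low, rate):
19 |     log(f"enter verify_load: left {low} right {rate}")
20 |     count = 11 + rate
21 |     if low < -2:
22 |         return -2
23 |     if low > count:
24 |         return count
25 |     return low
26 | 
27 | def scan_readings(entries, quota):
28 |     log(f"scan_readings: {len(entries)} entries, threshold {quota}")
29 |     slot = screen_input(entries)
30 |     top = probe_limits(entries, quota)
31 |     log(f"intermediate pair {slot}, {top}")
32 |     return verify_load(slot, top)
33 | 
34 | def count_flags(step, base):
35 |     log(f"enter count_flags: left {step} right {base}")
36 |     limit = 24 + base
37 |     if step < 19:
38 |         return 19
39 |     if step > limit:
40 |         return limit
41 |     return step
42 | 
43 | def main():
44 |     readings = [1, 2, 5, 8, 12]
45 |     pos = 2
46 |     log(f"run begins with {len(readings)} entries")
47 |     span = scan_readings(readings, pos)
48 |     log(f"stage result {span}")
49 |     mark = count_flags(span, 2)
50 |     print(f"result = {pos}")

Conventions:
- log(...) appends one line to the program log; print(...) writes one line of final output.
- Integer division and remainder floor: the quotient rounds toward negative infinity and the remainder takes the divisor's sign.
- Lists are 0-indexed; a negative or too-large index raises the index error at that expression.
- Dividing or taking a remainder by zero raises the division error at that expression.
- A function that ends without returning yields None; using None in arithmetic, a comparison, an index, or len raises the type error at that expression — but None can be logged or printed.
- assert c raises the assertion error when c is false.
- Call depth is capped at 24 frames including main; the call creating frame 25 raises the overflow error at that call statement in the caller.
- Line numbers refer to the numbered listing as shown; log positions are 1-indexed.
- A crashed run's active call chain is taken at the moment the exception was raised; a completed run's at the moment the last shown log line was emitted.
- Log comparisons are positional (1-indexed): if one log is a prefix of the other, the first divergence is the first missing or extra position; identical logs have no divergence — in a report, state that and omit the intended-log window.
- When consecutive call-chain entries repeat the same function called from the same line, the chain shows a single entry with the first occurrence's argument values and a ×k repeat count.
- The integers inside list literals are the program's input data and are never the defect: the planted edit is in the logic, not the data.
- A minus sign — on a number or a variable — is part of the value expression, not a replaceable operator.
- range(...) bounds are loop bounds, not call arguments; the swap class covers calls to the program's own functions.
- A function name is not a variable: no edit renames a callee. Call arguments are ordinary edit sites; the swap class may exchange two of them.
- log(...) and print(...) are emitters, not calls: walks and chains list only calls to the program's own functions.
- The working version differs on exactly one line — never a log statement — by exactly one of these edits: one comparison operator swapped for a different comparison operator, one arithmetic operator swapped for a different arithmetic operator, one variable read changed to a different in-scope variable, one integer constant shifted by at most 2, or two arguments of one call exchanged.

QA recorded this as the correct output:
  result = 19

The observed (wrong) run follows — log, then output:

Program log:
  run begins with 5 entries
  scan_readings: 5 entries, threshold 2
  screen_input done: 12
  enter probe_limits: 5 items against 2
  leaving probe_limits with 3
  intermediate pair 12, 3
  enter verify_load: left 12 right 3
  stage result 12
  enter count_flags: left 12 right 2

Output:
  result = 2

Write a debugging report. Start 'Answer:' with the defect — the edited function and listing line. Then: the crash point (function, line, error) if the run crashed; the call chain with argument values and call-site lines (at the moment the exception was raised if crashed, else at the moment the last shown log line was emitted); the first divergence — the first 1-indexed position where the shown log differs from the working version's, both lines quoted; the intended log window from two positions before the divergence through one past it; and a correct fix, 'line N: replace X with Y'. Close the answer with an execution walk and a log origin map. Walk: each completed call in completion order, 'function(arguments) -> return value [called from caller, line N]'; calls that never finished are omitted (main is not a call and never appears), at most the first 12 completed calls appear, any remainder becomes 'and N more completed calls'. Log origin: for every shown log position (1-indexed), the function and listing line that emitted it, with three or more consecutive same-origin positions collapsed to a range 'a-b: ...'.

Answer: the defect is in main at line 50.
Core observation: Log streams are identical — the defect surfaces only in the printed output.
Call chain: main -> count_flags(12, 2) (called at line 49).
First divergence: none (the log streams are identical).
Execution walk:
  screen_input([1, 2, 5, 8, 12]) -> 12  [called from scan_readings, line 29]
  probe_limits([1, 2, 5, 8, 12], 2) -> 3  [called from scan_readings, line 30]
  verify_load(12, 3) -> 12  [called from scan_readings, line 32]
  scan_readings([1, 2, 5, 8, 12], 2) -> 12  [called from main, line 47]
  count_flags(12, 2) -> 19  [called from main, line 49]
Origin of each log line:
  1: logged in main at line 46
  2: logged in scan_readings at line 28
  3: logged in screen_input at line 6
  4: logged in probe_limits at line 10
  5: logged in probe_limits at line 15
  6: logged in scan_readings at line 31
  7: logged in verify_load at line 19
  8: logged in main at line 48
  9: logged in count_flags at line 35
A correct fix: line 50: replace `pos` with `mark`.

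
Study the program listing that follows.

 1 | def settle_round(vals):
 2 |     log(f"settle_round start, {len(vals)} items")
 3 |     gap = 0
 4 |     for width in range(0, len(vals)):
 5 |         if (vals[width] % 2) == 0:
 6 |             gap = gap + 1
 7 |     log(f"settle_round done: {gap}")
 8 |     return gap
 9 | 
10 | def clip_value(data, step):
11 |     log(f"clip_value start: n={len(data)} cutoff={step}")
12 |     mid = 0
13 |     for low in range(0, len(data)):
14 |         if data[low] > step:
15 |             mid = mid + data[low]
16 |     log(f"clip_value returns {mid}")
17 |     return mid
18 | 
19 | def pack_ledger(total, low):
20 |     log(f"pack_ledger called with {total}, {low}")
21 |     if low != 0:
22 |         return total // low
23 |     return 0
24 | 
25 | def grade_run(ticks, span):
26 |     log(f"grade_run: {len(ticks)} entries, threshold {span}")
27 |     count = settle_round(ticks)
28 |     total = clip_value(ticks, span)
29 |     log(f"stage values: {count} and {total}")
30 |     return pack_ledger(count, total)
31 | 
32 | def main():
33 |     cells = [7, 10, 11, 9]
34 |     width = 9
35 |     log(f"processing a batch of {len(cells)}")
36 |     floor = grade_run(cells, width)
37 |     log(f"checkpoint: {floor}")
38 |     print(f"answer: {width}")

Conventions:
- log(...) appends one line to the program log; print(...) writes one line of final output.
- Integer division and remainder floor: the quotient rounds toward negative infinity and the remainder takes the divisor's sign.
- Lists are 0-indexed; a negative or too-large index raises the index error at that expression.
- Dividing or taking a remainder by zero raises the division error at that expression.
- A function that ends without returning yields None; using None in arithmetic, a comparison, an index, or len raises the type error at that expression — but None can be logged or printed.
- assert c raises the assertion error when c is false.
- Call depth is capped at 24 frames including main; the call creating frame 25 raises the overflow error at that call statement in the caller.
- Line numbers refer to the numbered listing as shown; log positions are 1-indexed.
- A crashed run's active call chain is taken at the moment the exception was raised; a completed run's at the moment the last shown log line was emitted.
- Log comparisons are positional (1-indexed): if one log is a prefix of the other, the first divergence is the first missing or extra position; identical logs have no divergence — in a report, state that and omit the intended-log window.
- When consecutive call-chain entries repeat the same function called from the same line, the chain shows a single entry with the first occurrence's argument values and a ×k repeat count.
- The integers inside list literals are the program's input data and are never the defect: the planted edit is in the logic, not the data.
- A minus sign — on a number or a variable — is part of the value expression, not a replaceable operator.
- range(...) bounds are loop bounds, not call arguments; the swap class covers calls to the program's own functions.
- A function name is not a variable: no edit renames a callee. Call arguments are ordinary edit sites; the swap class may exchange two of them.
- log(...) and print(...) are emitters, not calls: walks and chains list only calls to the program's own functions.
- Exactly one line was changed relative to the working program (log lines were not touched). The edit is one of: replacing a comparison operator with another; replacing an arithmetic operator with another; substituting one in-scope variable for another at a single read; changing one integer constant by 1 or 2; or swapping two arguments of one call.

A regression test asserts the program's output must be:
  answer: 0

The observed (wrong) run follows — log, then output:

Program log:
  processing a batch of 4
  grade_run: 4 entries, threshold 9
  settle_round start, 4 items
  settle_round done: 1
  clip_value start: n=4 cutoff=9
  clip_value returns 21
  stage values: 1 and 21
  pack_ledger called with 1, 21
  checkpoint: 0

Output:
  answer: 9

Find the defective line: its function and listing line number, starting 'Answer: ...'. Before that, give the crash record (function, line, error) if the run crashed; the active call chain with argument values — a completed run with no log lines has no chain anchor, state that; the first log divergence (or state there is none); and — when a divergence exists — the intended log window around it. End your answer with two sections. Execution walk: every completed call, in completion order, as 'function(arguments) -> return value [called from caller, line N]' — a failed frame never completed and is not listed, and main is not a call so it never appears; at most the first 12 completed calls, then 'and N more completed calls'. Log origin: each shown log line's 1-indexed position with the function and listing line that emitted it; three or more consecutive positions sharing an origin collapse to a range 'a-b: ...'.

Answer: the defect is in main at line 38.
Core observation: The two runs log identically and part ways only at the printed values.
Call chain: main.
First divergence: none (the log streams are identical).
Execution walk:
  settle_round([7, 10, 11, 9]) -> 1  [called from grade_run, line 27]
  clip_value([7, 10, 11, 9], 9) -> 21  [called from grade_run, line 28]
  pack_ledger(1, 21) -> 0  [called from grade_run, line 30]
  grade_run([7, 10, 11, 9], 9) -> 0  [called from main, line 36]
Log line origins:
  1: logged in main at line 35
  2: logged in grade_run at line 26
  3: logged in settle_round at line 2
  4: logged in settle_round at line 7
  5: logged in clip_value at line 11
  6: logged in clip_value at line 16
  7: logged in grade_run at line 29
  8: logged in pack_ledger at line 20
  9: logged in main at line 37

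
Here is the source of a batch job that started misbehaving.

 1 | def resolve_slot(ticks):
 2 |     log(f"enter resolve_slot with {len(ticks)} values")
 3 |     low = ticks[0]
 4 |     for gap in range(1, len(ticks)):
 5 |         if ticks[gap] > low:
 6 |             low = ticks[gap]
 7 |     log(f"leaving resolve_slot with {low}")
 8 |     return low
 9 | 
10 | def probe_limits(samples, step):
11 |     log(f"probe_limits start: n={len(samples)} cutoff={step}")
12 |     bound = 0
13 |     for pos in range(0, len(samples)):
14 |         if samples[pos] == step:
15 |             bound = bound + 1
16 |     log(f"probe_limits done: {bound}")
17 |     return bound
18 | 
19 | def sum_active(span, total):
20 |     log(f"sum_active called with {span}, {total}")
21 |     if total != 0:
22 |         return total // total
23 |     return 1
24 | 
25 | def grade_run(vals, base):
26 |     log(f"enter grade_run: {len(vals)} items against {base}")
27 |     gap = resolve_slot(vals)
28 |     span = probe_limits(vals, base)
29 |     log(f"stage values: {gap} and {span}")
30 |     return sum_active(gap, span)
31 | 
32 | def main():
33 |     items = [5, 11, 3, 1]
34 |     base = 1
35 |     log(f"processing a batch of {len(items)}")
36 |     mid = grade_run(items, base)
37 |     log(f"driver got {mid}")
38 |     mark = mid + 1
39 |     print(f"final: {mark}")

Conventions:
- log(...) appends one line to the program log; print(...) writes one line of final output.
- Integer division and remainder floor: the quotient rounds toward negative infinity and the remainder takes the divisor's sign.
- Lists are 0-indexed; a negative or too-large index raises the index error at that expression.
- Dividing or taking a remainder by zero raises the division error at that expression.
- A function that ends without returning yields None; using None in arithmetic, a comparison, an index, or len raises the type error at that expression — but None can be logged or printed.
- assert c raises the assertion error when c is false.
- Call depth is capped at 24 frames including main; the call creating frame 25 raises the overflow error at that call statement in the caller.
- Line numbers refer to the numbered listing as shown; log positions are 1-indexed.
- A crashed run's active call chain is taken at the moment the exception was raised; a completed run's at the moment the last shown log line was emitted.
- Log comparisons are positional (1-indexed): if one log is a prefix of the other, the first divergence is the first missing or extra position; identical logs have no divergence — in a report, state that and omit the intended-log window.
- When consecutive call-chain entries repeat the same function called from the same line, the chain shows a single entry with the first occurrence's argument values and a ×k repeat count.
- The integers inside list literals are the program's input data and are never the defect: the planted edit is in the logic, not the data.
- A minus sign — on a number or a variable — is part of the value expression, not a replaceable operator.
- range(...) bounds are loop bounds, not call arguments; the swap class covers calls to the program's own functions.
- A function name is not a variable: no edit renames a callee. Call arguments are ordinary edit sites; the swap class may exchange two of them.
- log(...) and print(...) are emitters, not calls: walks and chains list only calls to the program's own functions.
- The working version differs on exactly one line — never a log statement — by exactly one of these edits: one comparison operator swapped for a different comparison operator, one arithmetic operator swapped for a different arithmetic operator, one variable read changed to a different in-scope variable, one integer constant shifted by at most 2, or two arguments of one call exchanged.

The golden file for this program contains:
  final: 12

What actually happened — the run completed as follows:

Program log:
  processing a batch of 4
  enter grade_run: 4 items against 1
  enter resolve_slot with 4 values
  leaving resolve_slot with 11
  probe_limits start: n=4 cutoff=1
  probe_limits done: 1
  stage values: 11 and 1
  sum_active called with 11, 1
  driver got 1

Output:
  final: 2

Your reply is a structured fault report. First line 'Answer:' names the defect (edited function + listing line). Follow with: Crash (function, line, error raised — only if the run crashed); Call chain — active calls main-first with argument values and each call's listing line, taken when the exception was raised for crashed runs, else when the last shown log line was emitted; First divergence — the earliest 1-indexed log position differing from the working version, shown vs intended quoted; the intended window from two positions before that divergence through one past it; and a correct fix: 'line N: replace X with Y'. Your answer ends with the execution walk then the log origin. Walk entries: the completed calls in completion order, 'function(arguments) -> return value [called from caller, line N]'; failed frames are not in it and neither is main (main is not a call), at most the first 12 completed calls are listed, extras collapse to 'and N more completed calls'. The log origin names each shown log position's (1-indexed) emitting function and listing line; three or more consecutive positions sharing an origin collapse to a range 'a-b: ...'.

Answer: the defect is in sum_active at line 22.
Key observation: Log line 9 is where behavior first shows: 'driver got 1' appears instead of 'driver got 11'.
Call chain: main.
First divergence: position 9 — the shown line 'driver got 1' should read 'driver got 11'.
Intended log window:
  7: stage values: 11 and 1
  8: sum_active called with 11, 1
  9: driver got 11
Execution walk:
  resolve_slot([5, 11, 3, 1]) -> 11  [called from grade_run, line 27]
  probe_limits([5, 11, 3, 1], 1) -> 1  [called from grade_run, line 28]
  sum_active(11, 1) -> 1  [called from grade_run, line 30]
  grade_run([5, 11, 3, 1], 1) -> 1  [called from main, line 36]
Log line origins:
  1: logged in main at line 35
  2: logged in grade_run at line 26
  3: logged in resolve_slot at line 2
  4: logged in resolve_slot at line 7
  5: logged in probe_limits at line 11
  6: logged in probe_limits at line 16
  7: logged in grade_run at line 29
  8: logged in sum_active at line 20
  9: logged in main at line 37
A correct fix: line 22: replace `total // total` with `span // total`.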